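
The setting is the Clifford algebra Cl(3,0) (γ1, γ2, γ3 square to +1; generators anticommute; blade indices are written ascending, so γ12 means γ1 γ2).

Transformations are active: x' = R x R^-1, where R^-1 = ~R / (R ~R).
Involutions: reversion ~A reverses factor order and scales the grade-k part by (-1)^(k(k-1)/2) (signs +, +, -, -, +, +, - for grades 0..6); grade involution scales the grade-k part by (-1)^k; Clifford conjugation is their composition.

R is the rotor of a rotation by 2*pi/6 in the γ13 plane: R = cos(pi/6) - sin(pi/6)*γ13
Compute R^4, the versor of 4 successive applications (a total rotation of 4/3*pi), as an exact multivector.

Half-angle bookkeeping: 4 applications in γ13 add up to rotor phase 4*pi/6 = 2*pi/3, so R^4 = cos(2*pi/3) - sin(2*pi/3)*γ13.
cos(2*pi/3) = -1/2 and sin(2*pi/3) = sqrt(3)/2, so R^4 = -1/2 - sqrt(3)/2*γ13. The net rotation is 4/3*pi; the rotor keeps the half-angle phase exactly.
Answer: -1/2 - sqrt(3)/2*γ13


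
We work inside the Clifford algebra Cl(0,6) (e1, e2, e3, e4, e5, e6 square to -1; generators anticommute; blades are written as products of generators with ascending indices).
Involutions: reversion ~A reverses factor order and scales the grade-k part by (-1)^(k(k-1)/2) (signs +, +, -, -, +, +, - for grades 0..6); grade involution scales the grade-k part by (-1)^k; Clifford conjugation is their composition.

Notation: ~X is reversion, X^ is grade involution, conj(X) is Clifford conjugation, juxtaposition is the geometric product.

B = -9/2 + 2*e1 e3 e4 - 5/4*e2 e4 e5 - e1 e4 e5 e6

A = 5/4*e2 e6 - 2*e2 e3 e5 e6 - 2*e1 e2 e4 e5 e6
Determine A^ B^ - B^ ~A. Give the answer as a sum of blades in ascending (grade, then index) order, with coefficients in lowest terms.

first term: 2*e2 - 5/2*e1 e6 - 45/8*e2 e6 - 5/2*e3 e4 e6 + 25/16*e4 e5 e6 - 2*e1 e2 e3 e4 + 5/4*e1 e2 e4 e5 + 13*e2 e3 e5 e6 - 5/2*e1 e2 e3 e4 e6 - 13*e1 e2 e4 e5 e6
second term: -2*e2 + 5/2*e1 e6 + 45/8*e2 e6 - 5/2*e3 e4 e6 + 25/16*e4 e5 e6 - 2*e1 e2 e3 e4 + 5/4*e1 e2 e4 e5 + 13*e2 e3 e5 e6 + 5/2*e1 e2 e3 e4 e6 + 13*e1 e2 e4 e5 e6
Answer: 4*e2 - 5*e1 e6 - 45/4*e2 e6 - 5*e1 e2 e3 e4 e6 - 26*e1 e2 e4 e5 e6


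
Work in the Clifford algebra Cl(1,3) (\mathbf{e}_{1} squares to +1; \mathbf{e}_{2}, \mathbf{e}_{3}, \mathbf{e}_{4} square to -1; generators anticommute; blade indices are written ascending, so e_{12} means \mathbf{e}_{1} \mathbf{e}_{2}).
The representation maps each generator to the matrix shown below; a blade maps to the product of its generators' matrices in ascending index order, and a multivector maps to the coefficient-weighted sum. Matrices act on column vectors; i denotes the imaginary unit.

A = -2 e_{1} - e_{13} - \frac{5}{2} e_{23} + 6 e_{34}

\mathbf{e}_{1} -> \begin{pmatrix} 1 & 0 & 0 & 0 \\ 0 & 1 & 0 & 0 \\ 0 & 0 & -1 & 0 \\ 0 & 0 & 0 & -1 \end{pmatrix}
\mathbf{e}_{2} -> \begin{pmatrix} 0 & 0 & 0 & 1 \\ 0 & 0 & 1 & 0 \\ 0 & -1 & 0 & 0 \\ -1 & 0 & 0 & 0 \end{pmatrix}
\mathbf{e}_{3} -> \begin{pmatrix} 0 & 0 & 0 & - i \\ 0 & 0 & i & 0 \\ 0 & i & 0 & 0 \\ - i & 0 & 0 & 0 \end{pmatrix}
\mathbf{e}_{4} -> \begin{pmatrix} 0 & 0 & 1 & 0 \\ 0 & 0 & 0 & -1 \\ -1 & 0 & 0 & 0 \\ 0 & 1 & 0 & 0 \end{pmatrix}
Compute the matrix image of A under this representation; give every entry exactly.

Bivector images (products of the table entries): rho(e_{13}) = rho(\mathbf{e}_{1})rho(\mathbf{e}_{3}) = \begin{pmatrix} 0 & 0 & 0 & - i \\ 0 & 0 & i & 0 \\ 0 & - i & 0 & 0 \\ i & 0 & 0 & 0 \end{pmatrix}; rho(e_{23}) = rho(\mathbf{e}_{2})rho(\mathbf{e}_{3}) = \begin{pmatrix} - i & 0 & 0 & 0 \\ 0 & i & 0 & 0 \\ 0 & 0 & - i & 0 \\ 0 & 0 & 0 & i \end{pmatrix}; rho(e_{34}) = rho(\mathbf{e}_{3})rho(\mathbf{e}_{4}) = \begin{pmatrix} 0 & - i & 0 & 0 \\ - i & 0 & 0 & 0 \\ 0 & 0 & 0 & - i \\ 0 & 0 & - i & 0 \end{pmatrix}.
M = (-2)*rho(e_{1}) + (-1)*rho(e_{13}) + (-\frac{5}{2})*rho(e_{23}) + (6)*rho(e_{34}), summed entrywise:
Answer: \begin{pmatrix} -2 + \frac{5 i}{2} & - 6 i & 0 & i \\ - 6 i & -2 - \frac{5 i}{2} & - i & 0 \\ 0 & i & 2 + \frac{5 i}{2} & - 6 i \\ - i & 0 & - 6 i & 2 - \frac{5 i}{2} \end{pmatrix}


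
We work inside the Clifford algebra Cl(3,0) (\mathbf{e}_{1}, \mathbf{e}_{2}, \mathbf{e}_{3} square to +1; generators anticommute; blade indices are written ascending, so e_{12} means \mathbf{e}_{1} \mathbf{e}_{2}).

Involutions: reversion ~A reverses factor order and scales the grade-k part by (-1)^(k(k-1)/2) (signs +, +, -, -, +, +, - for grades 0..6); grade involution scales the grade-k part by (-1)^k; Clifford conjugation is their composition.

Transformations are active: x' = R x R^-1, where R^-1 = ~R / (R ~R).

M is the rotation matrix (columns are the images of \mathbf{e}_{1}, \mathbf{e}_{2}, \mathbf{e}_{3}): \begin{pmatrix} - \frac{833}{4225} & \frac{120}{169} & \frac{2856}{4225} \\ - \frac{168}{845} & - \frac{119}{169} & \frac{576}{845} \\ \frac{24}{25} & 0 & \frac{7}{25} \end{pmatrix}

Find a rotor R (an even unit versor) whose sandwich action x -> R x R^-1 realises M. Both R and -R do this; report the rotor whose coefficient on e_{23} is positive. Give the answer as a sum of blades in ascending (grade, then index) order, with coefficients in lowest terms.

Method: write R = a + b12*e_{12} + b13*e_{13} + b23*e_{23} with a^2 + b12^2 + b13^2 + b23^2 = 1 (so R^-1 = ~R). Expanding the columns R e_j ~R gives tr M = 4a^2 - 1 and, from the antisymmetric part, M21 - M12 = -4a*b12, M13 - M31 = 4a*b13, M32 - M23 = -4a*b23.
Here tr M = -\frac{105}{169}, so a^2 = (1 + tr M)/4 = \frac{16}{169} and a = ±\frac{4}{13}. Taking a = \frac{4}{13}: M21 - M12 = -\frac{768}{845}, M13 - M31 = -\frac{48}{169}, M32 - M23 = -\frac{576}{845}, giving b12 = \frac{48}{65}, b13 = -\frac{3}{13}, b23 = \frac{36}{65}, i.e. R = \frac{4}{13} + \frac{48}{65} e_{12} - \frac{3}{13} e_{13} + \frac{36}{65} e_{23}.
Its e_{23} coefficient is already positive.
Answer: \frac{4}{13} + \frac{48}{65} e_{12} - \frac{3}{13} e_{13} + \frac{36}{65} e_{23}. Note: both R and -R realise this M (trace -\frac{105}{169}); the covering map identifies them, and the e_{23}-coefficient sign is the tie-breaker.


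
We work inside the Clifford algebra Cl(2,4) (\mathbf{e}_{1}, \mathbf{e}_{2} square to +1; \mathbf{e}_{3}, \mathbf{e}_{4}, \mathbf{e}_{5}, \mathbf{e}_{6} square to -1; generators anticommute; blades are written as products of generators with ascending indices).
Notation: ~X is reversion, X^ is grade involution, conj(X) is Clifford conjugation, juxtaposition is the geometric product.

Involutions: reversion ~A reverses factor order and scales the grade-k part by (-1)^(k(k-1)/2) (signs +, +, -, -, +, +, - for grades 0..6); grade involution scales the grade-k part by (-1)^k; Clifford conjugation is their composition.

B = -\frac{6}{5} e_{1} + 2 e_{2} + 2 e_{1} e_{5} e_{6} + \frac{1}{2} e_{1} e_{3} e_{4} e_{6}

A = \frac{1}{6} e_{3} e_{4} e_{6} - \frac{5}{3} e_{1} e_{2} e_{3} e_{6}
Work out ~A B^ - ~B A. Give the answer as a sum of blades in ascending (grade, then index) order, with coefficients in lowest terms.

first term: \frac{1}{12} e_{1} + \frac{5}{6} e_{2} e_{4} + \frac{10}{3} e_{1} e_{3} e_{6} - \frac{10}{3} e_{2} e_{3} e_{5} + 2 e_{2} e_{3} e_{6} - \frac{1}{3} e_{1} e_{3} e_{4} e_{5} + \frac{1}{5} e_{1} e_{3} e_{4} e_{6} - \frac{1}{3} e_{2} e_{3} e_{4} e_{6}
second term: \frac{1}{12} e_{1} - \frac{5}{6} e_{2} e_{4} + \frac{10}{3} e_{1} e_{3} e_{6} - \frac{10}{3} e_{2} e_{3} e_{5} + 2 e_{2} e_{3} e_{6} + \frac{1}{3} e_{1} e_{3} e_{4} e_{5} - \frac{1}{5} e_{1} e_{3} e_{4} e_{6} + \frac{1}{3} e_{2} e_{3} e_{4} e_{6}
Answer: \frac{5}{3} e_{2} e_{4} - \frac{2}{3} e_{1} e_{3} e_{4} e_{5} + \frac{2}{5} e_{1} e_{3} e_{4} e_{6} - \frac{2}{3} e_{2} e_{3} e_{4} e_{6}


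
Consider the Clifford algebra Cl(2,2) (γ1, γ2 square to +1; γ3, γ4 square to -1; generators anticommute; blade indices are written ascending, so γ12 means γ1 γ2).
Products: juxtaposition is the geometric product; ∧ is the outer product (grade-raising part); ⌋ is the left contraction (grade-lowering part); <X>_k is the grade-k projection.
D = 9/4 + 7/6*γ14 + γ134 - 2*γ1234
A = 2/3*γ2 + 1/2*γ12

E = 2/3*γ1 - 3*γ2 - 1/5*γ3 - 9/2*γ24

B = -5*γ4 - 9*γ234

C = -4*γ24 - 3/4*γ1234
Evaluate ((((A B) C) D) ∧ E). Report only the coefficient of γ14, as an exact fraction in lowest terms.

step 1: -10/3*γ24 - 6*γ34 - 5/2*γ124 - 9/2*γ134
step 2: 40/3 + 10*γ1 - 27/8*γ2 - 15/8*γ3 - 9/2*γ12 - 5/2*γ13 - 24*γ23 - 18*γ123
step 3: 30 + 45/2*γ1 - 243/32*γ2 - 135/32*γ3 + 271/6*γ4 - 81/8*γ12 - 45/8*γ13 + 4441/72*γ14 - 54*γ23 + 73/4*γ24 + 47/12*γ34 - 81/2*γ123 + 387/16*γ124 + 421/48*γ134 - 73/2*γ234 - 1231/24*γ1234
step 4: 20*γ1 - 90*γ2 - 6*γ3 - 999/16*γ12 - 27/16*γ13 - 271/9*γ14 - 891/80*γ23 + 1/2*γ24 + 271/30*γ34 - 1017/20*γ123 + 2303/24*γ124 + 5381/360*γ134 - 8667/320*γ234 - 5389/240*γ1234
Answer: -271/9


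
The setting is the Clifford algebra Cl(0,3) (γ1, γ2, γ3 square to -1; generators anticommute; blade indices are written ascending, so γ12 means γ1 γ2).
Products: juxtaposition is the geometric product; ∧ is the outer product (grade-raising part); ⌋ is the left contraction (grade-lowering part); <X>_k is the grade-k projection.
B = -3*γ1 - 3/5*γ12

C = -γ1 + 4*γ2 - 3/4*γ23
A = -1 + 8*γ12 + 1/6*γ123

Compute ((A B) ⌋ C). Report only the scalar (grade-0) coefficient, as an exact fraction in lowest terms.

step 1: 24/5 + 3*γ1 - 24*γ2 + 1/10*γ3 + 3/5*γ12 + 1/2*γ23
step 2: 795/8 - 24/5*γ1 + 153/8*γ2 - 18*γ3 - 18/5*γ23
Answer: 795/8


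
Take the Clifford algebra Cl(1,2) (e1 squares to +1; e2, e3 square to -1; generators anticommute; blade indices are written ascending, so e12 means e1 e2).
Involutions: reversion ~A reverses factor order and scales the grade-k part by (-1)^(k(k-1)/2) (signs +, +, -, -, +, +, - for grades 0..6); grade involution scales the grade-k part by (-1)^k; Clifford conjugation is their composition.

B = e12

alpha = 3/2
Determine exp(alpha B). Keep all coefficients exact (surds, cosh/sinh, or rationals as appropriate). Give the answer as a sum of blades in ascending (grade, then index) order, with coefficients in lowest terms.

B^2 = (1)^2*(e12)^2 = 1*(+1) = 1 (a basis 2-blade squares to minus the product of its generators' squares).
B^2 = 1 — B^2 > 0, so the exponential closes hyperbolically: l = 1, alpha*l = 3/2, so exp(alpha B) = cosh(3/2) + (sinh(3/2)/1)*B = cosh(3/2) + (sinh(3/2))*B.
Answer: cosh(3/2) + sinh(3/2)*e12


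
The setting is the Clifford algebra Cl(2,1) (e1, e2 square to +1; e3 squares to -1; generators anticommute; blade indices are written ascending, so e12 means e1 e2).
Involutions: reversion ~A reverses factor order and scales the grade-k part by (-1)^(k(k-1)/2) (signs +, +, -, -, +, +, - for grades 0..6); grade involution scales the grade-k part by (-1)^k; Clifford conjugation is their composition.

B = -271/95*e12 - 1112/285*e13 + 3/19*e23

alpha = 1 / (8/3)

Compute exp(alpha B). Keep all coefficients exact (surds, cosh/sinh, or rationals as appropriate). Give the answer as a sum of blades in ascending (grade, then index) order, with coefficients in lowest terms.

B^2 term by term: the squares give (-271/95)^2*(e12)^2 + (-1112/285)^2*(e13)^2 + (3/19)^2*(e23)^2 = 73441/9025*(-1) + 1236544/81225*(+1) + 9/361*(+1) = 64/9 (each basis 2-blade squares to minus the product of its generators' squares); cross terms between blades sharing an index anticommute and cancel. So B^2 = 64/9.
B^2 = 64/9 — B^2 > 0, so the exponential closes hyperbolically: l = 8/3, alpha*l = 1, so exp(alpha B) = cosh(1) + (sinh(1)/(8/3))*B = cosh(1) + (3*sinh(1)/8)*B.
Answer: cosh(1) - 813*sinh(1)/760*e12 - 139*sinh(1)/95*e13 + 9*sinh(1)/152*e23


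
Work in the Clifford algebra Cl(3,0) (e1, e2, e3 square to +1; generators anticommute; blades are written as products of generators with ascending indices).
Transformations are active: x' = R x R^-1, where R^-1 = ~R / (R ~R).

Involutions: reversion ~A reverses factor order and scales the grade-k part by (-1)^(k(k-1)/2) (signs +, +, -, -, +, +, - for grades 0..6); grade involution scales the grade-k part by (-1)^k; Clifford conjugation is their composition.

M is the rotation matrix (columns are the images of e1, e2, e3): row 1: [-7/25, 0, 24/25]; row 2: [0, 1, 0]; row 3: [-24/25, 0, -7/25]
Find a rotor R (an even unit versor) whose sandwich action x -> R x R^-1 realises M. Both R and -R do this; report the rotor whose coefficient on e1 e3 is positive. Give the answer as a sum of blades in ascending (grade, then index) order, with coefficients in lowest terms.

Method: write R = a + b12*e1 e2 + b13*e1 e3 + b23*e2 e3 with a^2 + b12^2 + b13^2 + b23^2 = 1 (so R^-1 = ~R). Expanding the columns R e_j ~R gives tr M = 4a^2 - 1 and, from the antisymmetric part, M21 - M12 = -4a*b12, M13 - M31 = 4a*b13, M32 - M23 = -4a*b23.
Here tr M = 11/25, so a^2 = (1 + tr M)/4 = 9/25 and a = ±3/5. Taking a = 3/5: M21 - M12 = 0, M13 - M31 = 48/25, M32 - M23 = 0, giving b12 = 0, b13 = 4/5, b23 = 0, i.e. R = 3/5 + 4/5*e1 e3.
Its e1 e3 coefficient is already positive.
Answer: 3/5 + 4/5*e1 e3. Uniqueness: Spin(3) -> SO(3) maps R and -R to the same rotation of trace 11/25; fixing the sign of the e1 e3 coefficient removes the ambiguity.


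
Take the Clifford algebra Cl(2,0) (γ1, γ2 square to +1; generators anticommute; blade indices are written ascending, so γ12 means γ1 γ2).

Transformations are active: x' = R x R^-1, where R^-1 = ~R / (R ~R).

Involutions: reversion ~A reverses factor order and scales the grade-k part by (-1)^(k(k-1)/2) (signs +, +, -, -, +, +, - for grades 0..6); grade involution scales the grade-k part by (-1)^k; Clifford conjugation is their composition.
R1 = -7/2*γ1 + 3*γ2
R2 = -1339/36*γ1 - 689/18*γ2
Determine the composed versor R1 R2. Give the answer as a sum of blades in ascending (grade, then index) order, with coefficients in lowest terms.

Distribute over the terms of R1 (each basis-blade product reordered to ascending indices, repeated generators contracted through their squares):
(-7/2*γ1) R2 = 9373/72 + 4823/36*γ12
(3*γ2) R2 = -689/6 + 1339/12*γ12
Summing the partial products and collecting blades:
Answer: 1105/72 + 2210/9*γ12


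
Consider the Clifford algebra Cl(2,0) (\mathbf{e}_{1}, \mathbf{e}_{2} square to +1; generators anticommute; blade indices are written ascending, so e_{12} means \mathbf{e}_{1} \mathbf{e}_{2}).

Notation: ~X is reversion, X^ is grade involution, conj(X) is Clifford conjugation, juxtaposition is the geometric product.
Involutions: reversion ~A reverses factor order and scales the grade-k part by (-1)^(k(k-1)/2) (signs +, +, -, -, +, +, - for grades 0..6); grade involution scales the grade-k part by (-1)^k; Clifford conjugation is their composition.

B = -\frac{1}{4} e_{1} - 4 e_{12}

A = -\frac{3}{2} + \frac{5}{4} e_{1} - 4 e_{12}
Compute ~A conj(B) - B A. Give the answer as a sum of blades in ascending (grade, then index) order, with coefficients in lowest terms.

first term: -\frac{251}{16} - \frac{3}{8} e_{1} + 4 e_{2} - 6 e_{12}
second term: -\frac{261}{16} + \frac{3}{8} e_{1} + 6 e_{2} + 6 e_{12}
Answer: \frac{5}{8} - \frac{3}{4} e_{1} - 2 e_{2} - 12 e_{12}


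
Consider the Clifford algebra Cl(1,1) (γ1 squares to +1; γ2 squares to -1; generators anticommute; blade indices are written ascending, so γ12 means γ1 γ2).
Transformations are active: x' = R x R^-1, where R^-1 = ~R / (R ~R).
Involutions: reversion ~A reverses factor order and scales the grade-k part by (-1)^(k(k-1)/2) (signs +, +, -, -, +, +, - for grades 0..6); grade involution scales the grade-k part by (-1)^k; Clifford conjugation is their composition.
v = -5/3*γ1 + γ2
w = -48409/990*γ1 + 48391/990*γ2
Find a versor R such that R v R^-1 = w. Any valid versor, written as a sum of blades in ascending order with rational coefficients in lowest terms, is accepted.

A norm check does it: q(v) = q(w) = 16/9, hence R = v + w = -50059/990*γ1 + 49381/990*γ2 realises the map — parallel part kept, (v - w)/2 negated, v carried to w.
Answer: -50059/990*γ1 + 49381/990*γ2


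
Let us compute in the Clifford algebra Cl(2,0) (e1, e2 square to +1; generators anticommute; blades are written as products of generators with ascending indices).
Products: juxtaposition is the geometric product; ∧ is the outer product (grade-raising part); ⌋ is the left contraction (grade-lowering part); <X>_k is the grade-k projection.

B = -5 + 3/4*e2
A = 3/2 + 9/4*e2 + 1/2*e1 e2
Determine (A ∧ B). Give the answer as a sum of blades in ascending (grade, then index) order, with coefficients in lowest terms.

step 1: -15/2 - 81/8*e2 - 5/2*e1 e2
Answer: -15/2 - 81/8*e2 - 5/2*e1 e2


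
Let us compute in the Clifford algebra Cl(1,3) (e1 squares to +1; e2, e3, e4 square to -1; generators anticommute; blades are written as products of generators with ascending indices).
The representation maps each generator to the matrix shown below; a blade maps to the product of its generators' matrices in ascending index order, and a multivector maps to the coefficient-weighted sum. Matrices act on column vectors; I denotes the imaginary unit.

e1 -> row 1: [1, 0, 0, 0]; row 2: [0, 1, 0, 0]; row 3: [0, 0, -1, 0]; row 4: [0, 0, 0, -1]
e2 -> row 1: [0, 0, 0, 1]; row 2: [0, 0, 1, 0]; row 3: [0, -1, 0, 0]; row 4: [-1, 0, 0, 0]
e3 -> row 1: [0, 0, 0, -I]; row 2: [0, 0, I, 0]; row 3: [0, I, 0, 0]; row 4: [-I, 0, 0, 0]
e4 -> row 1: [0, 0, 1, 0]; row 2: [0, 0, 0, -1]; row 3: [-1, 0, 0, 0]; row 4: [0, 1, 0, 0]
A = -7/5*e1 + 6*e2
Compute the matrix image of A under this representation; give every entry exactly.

M = (-7/5)*rho(e1) + (6)*rho(e2), summed entrywise:
Answer: row 1: [-7/5, 0, 0, 6]; row 2: [0, -7/5, 6, 0]; row 3: [0, -6, 7/5, 0]; row 4: [-6, 0, 0, 7/5]


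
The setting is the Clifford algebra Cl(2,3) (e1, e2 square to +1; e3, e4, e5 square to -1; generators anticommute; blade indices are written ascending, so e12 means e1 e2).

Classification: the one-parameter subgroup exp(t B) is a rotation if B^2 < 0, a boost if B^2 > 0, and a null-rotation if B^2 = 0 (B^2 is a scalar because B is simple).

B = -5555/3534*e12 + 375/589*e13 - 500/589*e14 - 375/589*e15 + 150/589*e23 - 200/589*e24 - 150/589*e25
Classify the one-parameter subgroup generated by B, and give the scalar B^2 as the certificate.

B^2 term by term: the squares give (-5555/3534)^2*(e12)^2 + (375/589)^2*(e13)^2 + (-500/589)^2*(e14)^2 + (-375/589)^2*(e15)^2 + (150/589)^2*(e23)^2 + (-200/589)^2*(e24)^2 + (-150/589)^2*(e25)^2 = 30858025/12489156*(-1) + 140625/346921*(+1) + 250000/346921*(+1) + 140625/346921*(+1) + 22500/346921*(+1) + 40000/346921*(+1) + 22500/346921*(+1) = -25/36 (each basis 2-blade squares to minus the product of its generators' squares); cross terms between blades sharing an index anticommute and cancel; the commuting (index-disjoint) pairs give grade-4 terms 2*c*c'*(blade product), which cancel blade by blade — e1234: 150000/346921 - 150000/346921 = 0; e1235: 112500/346921 - 112500/346921 = 0; e1245: -150000/346921 + 150000/346921 = 0 — confirming B is simple. So B^2 = -25/36.
Answer: rotation, certificate B^2 = -25/36. Why this suffices: the scalar -25/36 survives any versor conjugation, so its sign alone determines the class however B is presented.


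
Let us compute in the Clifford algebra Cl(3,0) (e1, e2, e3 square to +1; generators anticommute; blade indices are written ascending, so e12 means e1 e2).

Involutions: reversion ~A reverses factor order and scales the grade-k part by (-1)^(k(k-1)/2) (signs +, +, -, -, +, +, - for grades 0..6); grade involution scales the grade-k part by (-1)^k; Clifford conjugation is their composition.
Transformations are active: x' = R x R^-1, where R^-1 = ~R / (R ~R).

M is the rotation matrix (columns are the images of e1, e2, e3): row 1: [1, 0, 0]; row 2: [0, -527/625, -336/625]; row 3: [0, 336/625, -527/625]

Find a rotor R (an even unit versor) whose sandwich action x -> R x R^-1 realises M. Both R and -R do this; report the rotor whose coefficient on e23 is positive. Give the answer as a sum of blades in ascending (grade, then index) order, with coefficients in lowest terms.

Method: write R = a + b12*e12 + b13*e13 + b23*e23 with a^2 + b12^2 + b13^2 + b23^2 = 1 (so R^-1 = ~R). Expanding the columns R e_j ~R gives tr M = 4a^2 - 1 and, from the antisymmetric part, M21 - M12 = -4a*b12, M13 - M31 = 4a*b13, M32 - M23 = -4a*b23.
Here tr M = -429/625, so a^2 = (1 + tr M)/4 = 49/625 and a = ±7/25. Taking a = 7/25: M21 - M12 = 0, M13 - M31 = 0, M32 - M23 = 672/625, giving b12 = 0, b13 = 0, b23 = -24/25, i.e. R = 7/25 - 24/25*e23.
Its e23 coefficient is negative, so report the other preimage -R.
Answer: -7/25 + 24/25*e23. Recall the cover is two-to-one: with M of trace -429/625, both preimages act alike, and the stated e23 sign chooses the sheet.


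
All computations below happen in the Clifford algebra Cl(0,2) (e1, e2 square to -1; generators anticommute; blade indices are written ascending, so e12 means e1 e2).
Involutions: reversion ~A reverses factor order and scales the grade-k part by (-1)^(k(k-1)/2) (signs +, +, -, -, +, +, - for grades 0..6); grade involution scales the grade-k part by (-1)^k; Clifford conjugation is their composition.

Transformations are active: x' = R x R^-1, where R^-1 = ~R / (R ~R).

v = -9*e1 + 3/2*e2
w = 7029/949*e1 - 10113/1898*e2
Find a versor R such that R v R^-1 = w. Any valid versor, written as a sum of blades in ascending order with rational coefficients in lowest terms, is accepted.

A norm check does it: q(v) = q(w) = -333/4, hence R = v + w = -1512/949*e1 - 3633/949*e2 realises the map — parallel part kept, (v - w)/2 negated, v carried to w.
Answer: -1512/949*e1 - 3633/949*e2


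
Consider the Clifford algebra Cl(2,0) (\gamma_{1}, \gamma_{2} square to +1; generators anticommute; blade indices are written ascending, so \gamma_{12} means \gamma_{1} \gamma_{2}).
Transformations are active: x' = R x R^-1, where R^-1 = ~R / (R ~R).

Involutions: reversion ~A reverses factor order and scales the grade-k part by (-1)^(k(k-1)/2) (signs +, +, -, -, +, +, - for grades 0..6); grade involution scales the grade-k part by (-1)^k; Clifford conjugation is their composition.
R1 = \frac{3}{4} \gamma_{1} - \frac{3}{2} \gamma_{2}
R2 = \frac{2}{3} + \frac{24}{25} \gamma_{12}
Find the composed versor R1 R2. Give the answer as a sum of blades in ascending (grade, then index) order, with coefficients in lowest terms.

Distribute over the terms of R1 (each basis-blade product reordered to ascending indices, repeated generators contracted through their squares):
(\frac{3}{4} \gamma_{1}) R2 = \frac{1}{2} \gamma_{1} + \frac{18}{25} \gamma_{2}
(-\frac{3}{2} \gamma_{2}) R2 = \frac{36}{25} \gamma_{1} - \gamma_{2}
Summing the partial products and collecting blades:
Answer: \frac{97}{50} \gamma_{1} - \frac{7}{25} \gamma_{2}


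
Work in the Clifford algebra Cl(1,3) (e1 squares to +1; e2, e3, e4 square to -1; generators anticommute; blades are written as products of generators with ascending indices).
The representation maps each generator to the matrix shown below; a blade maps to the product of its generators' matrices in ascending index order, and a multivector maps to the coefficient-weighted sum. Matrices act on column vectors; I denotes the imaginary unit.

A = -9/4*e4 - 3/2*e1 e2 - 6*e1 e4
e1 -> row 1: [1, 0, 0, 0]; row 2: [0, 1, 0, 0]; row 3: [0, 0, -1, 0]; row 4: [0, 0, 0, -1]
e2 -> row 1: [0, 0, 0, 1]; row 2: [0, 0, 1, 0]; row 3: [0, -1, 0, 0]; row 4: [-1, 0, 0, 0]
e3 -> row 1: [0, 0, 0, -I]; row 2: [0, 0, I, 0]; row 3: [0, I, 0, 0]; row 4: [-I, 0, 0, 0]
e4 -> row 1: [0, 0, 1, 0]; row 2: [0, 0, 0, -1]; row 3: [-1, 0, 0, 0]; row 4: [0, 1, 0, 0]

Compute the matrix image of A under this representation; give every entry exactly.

Bivector images (products of the table entries): rho(e1 e2) = rho(e1)rho(e2) = row 1: [0, 0, 0, 1]; row 2: [0, 0, 1, 0]; row 3: [0, 1, 0, 0]; row 4: [1, 0, 0, 0]; rho(e1 e4) = rho(e1)rho(e4) = row 1: [0, 0, 1, 0]; row 2: [0, 0, 0, -1]; row 3: [1, 0, 0, 0]; row 4: [0, -1, 0, 0].
M = (-9/4)*rho(e4) + (-3/2)*rho(e1 e2) + (-6)*rho(e1 e4), summed entrywise:
Answer: row 1: [0, 0, -33/4, -3/2]; row 2: [0, 0, -3/2, 33/4]; row 3: [-15/4, -3/2, 0, 0]; row 4: [-3/2, 15/4, 0, 0]


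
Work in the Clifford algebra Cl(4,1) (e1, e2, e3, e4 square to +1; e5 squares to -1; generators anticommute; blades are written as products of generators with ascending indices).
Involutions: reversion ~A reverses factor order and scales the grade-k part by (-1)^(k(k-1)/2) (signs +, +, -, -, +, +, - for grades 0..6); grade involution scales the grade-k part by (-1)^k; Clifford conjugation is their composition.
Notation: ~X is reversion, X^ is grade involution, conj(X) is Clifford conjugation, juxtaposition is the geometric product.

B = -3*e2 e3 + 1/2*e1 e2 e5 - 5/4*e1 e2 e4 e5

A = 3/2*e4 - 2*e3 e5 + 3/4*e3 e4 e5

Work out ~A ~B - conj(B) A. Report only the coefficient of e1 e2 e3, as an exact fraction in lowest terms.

first term: -6*e2 e5 + 31/16*e1 e2 e3 - 15/8*e1 e2 e5 + 9/2*e2 e3 e4 + 9/4*e2 e4 e5 - 23/8*e1 e2 e3 e4 - 3/4*e1 e2 e4 e5
second term: -6*e2 e5 - 31/16*e1 e2 e3 + 15/8*e1 e2 e5 + 9/2*e2 e3 e4 + 9/4*e2 e4 e5 - 23/8*e1 e2 e3 e4 - 3/4*e1 e2 e4 e5
Answer: 31/8


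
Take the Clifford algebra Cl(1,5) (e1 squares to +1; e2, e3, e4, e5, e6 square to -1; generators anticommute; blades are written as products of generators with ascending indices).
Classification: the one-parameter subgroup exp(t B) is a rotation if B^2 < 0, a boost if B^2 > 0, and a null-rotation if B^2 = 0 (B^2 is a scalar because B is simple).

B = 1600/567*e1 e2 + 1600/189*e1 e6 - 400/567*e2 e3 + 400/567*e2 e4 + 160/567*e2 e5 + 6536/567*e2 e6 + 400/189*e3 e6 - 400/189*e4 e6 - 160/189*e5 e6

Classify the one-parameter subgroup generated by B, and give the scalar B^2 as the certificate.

B^2 term by term: the squares give (1600/567)^2*(e1 e2)^2 + (1600/189)^2*(e1 e6)^2 + (-400/567)^2*(e2 e3)^2 + (400/567)^2*(e2 e4)^2 + (160/567)^2*(e2 e5)^2 + (6536/567)^2*(e2 e6)^2 + (400/189)^2*(e3 e6)^2 + (-400/189)^2*(e4 e6)^2 + (-160/189)^2*(e5 e6)^2 = 2560000/321489*(+1) + 2560000/35721*(+1) + 160000/321489*(-1) + 160000/321489*(-1) + 25600/321489*(-1) + 42719296/321489*(-1) + 160000/35721*(-1) + 160000/35721*(-1) + 25600/35721*(-1) = -64 (each basis 2-blade squares to minus the product of its generators' squares); cross terms between blades sharing an index anticommute and cancel; the commuting (index-disjoint) pairs give grade-4 terms 2*c*c'*(blade product), which cancel blade by blade — e1 e2 e3 e6: 1280000/107163 - 1280000/107163 = 0; e1 e2 e4 e6: -1280000/107163 + 1280000/107163 = 0; e1 e2 e5 e6: -512000/107163 + 512000/107163 = 0; e2 e3 e4 e6: 320000/107163 - 320000/107163 = 0; e2 e3 e5 e6: 128000/107163 - 128000/107163 = 0; e2 e4 e5 e6: -128000/107163 + 128000/107163 = 0 — confirming B is simple. So B^2 = -64.
Answer: rotation, certificate B^2 = -64. No conjugation can change B^2 = -64; the sign gives the class.


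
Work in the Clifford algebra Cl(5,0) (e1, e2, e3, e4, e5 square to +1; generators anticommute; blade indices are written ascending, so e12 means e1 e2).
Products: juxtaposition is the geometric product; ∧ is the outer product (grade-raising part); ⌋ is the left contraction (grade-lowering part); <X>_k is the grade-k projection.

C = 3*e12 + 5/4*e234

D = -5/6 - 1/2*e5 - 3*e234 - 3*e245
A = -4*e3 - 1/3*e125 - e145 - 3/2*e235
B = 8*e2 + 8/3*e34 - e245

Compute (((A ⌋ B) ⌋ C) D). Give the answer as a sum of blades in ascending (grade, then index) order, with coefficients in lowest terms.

step 1: -32/3*e4
step 2: -40/3*e23
step 3: -40*e4 + 100/9*e23 + 20/3*e235 - 40*e345
Answer: -40*e4 + 100/9*e23 + 20/3*e235 - 40*e345


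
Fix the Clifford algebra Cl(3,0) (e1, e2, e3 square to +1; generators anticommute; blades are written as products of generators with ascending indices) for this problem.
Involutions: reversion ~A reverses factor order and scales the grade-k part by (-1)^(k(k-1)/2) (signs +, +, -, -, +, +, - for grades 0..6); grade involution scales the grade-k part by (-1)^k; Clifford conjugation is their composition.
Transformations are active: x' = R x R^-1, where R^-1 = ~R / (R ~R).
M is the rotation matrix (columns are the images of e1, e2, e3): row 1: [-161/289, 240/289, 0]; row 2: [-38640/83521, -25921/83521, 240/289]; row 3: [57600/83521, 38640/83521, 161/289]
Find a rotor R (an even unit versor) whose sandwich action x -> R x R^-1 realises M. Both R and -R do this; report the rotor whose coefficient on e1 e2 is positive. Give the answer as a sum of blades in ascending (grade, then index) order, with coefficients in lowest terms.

Method: write R = a + b12*e1 e2 + b13*e1 e3 + b23*e2 e3 with a^2 + b12^2 + b13^2 + b23^2 = 1 (so R^-1 = ~R). Expanding the columns R e_j ~R gives tr M = 4a^2 - 1 and, from the antisymmetric part, M21 - M12 = -4a*b12, M13 - M31 = 4a*b13, M32 - M23 = -4a*b23.
Here tr M = -25921/83521, so a^2 = (1 + tr M)/4 = 14400/83521 and a = ±120/289. Taking a = 120/289: M21 - M12 = -108000/83521, M13 - M31 = -57600/83521, M32 - M23 = -30720/83521, giving b12 = 225/289, b13 = -120/289, b23 = 64/289, i.e. R = 120/289 + 225/289*e1 e2 - 120/289*e1 e3 + 64/289*e2 e3.
Its e1 e2 coefficient is already positive.
Answer: 120/289 + 225/289*e1 e2 - 120/289*e1 e3 + 64/289*e2 e3. Recall the cover is two-to-one: with M of trace -25921/83521, both preimages act alike, and the stated e1 e2 sign chooses the sheet.


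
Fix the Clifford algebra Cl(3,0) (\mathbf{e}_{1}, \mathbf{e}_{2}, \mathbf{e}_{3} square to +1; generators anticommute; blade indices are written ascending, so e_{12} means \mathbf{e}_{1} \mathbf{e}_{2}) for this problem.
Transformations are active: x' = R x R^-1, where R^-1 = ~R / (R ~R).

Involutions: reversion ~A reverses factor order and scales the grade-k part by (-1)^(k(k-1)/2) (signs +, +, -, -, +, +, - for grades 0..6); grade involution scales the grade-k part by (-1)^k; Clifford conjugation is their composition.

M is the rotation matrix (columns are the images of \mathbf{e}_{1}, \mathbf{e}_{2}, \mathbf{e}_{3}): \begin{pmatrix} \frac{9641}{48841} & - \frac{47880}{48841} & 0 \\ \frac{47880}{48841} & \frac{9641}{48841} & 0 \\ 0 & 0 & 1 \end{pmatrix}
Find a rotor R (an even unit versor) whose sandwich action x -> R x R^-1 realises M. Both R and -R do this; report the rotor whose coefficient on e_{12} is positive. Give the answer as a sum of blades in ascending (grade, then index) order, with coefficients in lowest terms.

Method: write R = a + b12*e_{12} + b13*e_{13} + b23*e_{23} with a^2 + b12^2 + b13^2 + b23^2 = 1 (so R^-1 = ~R). Expanding the columns R e_j ~R gives tr M = 4a^2 - 1 and, from the antisymmetric part, M21 - M12 = -4a*b12, M13 - M31 = 4a*b13, M32 - M23 = -4a*b23.
Here tr M = \frac{68123}{48841}, so a^2 = (1 + tr M)/4 = \frac{29241}{48841} and a = ±\frac{171}{221}. Taking a = \frac{171}{221}: M21 - M12 = \frac{95760}{48841}, M13 - M31 = 0, M32 - M23 = 0, giving b12 = -\frac{140}{221}, b13 = 0, b23 = 0, i.e. R = \frac{171}{221} - \frac{140}{221} e_{12}.
Its e_{12} coefficient is negative, so report the other preimage -R.
Answer: -\frac{171}{221} + \frac{140}{221} e_{12}. Key observation: the double cover Spin(3) -> SO(3) sends R and -R to the same matrix (trace \frac{68123}{48841} here), so the stated sign of the e_{12} coefficient is what selects one sheet.


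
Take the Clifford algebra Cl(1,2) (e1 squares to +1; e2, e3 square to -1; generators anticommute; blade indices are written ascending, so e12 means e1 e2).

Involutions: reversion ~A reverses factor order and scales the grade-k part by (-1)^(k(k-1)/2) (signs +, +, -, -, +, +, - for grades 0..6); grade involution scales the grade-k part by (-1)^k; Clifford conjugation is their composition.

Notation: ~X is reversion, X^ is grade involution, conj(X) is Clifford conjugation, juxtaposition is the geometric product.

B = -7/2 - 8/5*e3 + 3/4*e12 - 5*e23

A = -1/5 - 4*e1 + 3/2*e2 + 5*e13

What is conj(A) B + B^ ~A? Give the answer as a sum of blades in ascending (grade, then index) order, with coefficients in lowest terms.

first term: 7/10 - 185/8*e1 + 33/4*e2 - 359/50*e3 + 497/20*e12 + 111/10*e13 - 7/20*e23 - 20*e123
second term: 7/10 + 39/8*e1 - 9/4*e2 - 391/50*e3 - 503/20*e12 + 239/10*e13 + 47/20*e23 + 20*e123
Answer: 7/5 - 73/4*e1 + 6*e2 - 15*e3 - 3/10*e12 + 35*e13 + 2*e23


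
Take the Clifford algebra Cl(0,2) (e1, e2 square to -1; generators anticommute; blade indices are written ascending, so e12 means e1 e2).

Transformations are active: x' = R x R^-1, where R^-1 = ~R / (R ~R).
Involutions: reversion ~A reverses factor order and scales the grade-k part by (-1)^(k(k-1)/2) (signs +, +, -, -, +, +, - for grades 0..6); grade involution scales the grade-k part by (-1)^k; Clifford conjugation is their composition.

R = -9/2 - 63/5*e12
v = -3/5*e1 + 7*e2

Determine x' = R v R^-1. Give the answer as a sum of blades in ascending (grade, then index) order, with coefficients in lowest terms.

~R = -9/2 + 63/5*e12, and R ~R = 17901/100, so R^-1 = ~R / (17901/100).
R v = 909/10*e1 - 1197/50*e2
Answer: -4387/1105*e1 - 1281/221*e2


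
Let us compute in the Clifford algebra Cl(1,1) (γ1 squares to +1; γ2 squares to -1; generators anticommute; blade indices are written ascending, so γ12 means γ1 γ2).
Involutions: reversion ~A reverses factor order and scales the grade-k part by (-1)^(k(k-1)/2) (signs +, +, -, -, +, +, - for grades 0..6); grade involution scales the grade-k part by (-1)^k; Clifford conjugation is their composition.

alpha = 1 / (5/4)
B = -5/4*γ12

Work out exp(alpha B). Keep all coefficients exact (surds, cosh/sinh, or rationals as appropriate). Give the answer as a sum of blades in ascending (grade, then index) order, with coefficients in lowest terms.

B^2 = (-5/4)^2*(γ12)^2 = 25/16*(+1) = 25/16 (a basis 2-blade squares to minus the product of its generators' squares).
B^2 = 25/16 — hyperbolic case — the even/odd split gives cosh and sinh: l = 5/4, alpha*l = 1, so exp(alpha B) = cosh(1) + (sinh(1)/(5/4))*B = cosh(1) + (4*sinh(1)/5)*B.
Answer: cosh(1) - sinh(1)*γ12


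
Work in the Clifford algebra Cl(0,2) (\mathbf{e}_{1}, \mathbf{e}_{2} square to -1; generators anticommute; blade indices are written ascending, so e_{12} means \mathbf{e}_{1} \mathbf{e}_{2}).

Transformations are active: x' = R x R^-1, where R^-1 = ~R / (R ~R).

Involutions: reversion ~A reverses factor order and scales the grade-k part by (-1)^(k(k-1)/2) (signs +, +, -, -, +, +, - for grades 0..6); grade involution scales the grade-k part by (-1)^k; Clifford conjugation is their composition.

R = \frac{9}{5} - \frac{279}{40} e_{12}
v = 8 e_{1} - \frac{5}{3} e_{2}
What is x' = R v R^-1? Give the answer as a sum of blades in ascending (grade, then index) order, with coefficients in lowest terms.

~R = \frac{9}{5} + \frac{279}{40} e_{12}, and R ~R = \frac{3321}{64}, so R^-1 = ~R / (\frac{3321}{64}).
R v = \frac{111}{40} e_{1} - \frac{294}{5} e_{2}
Answer: -\frac{24008}{3075} e_{1} - \frac{2473}{1025} e_{2}


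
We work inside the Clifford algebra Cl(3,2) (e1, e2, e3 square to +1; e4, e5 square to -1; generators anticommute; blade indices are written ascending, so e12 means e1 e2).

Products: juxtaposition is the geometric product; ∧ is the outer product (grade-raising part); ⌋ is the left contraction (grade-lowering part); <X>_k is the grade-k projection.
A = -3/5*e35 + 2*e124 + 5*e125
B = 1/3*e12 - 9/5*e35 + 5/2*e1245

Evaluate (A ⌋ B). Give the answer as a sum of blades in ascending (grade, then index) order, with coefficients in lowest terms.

step 1: 27/25 - 25/2*e4 + 5*e5
Answer: 27/25 - 25/2*e4 + 5*e5


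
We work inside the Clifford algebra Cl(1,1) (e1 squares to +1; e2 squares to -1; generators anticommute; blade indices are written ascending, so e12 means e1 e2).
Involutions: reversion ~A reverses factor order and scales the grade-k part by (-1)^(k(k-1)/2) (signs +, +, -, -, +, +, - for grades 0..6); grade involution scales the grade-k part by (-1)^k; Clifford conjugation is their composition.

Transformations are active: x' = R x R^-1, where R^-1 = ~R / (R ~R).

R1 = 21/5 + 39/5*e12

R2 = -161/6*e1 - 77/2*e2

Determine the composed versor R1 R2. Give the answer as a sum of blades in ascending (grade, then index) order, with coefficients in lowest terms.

Distribute over the terms of R1 (each basis-blade product reordered to ascending indices, repeated generators contracted through their squares):
(21/5) R2 = -1127/10*e1 - 1617/10*e2
(39/5*e12) R2 = 3003/10*e1 + 2093/10*e2
Summing the partial products and collecting blades:
Answer: 938/5*e1 + 238/5*e2


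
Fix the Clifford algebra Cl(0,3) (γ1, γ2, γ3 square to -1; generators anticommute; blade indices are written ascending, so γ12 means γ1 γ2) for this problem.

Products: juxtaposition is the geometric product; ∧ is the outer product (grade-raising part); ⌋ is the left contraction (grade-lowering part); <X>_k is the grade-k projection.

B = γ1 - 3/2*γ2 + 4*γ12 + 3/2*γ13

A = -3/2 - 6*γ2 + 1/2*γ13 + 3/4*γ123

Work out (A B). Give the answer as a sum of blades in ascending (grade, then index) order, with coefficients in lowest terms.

step 1: -39/4 - 51/2*γ1 + 27/8*γ2 - 5/2*γ3 - 27/8*γ13 - 11/4*γ23 + 39/4*γ123
Answer: -39/4 - 51/2*γ1 + 27/8*γ2 - 5/2*γ3 - 27/8*γ13 - 11/4*γ23 + 39/4*γ123


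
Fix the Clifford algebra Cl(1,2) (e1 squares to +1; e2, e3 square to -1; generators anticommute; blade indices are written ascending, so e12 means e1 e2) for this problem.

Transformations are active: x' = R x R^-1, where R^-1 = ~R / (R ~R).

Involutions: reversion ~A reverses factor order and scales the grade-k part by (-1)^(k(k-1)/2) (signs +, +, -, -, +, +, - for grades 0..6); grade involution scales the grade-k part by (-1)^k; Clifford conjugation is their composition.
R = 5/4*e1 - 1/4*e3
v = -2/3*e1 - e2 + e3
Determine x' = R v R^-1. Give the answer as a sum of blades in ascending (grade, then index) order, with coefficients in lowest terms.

~R = 5/4*e1 - 1/4*e3, and R ~R = 3/2, so R^-1 = ~R / (3/2).
R v = -7/12 - 5/4*e12 + 13/12*e13 - 1/4*e23
Answer: -11/36*e1 + e2 - 29/36*e3


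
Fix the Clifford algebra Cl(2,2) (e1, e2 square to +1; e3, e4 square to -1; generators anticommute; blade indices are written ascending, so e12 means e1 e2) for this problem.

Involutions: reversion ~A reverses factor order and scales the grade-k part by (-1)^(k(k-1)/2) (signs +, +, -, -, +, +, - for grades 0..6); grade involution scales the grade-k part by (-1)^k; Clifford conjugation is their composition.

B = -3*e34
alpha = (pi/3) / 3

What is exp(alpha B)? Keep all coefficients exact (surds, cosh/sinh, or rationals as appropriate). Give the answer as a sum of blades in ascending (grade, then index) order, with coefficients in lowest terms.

B^2 = (-3)^2*(e34)^2 = 9*(-1) = -9 (a basis 2-blade squares to minus the product of its generators' squares).
B^2 = -9 — B^2 < 0, so the exponential closes trigonometrically: l = 3, alpha*l = pi/3, so exp(alpha B) = cos(pi/3) + (sin(pi/3)/3)*B = 1/2 + (sqrt(3)/6)*B.
Answer: 1/2 - sqrt(3)/2*e34


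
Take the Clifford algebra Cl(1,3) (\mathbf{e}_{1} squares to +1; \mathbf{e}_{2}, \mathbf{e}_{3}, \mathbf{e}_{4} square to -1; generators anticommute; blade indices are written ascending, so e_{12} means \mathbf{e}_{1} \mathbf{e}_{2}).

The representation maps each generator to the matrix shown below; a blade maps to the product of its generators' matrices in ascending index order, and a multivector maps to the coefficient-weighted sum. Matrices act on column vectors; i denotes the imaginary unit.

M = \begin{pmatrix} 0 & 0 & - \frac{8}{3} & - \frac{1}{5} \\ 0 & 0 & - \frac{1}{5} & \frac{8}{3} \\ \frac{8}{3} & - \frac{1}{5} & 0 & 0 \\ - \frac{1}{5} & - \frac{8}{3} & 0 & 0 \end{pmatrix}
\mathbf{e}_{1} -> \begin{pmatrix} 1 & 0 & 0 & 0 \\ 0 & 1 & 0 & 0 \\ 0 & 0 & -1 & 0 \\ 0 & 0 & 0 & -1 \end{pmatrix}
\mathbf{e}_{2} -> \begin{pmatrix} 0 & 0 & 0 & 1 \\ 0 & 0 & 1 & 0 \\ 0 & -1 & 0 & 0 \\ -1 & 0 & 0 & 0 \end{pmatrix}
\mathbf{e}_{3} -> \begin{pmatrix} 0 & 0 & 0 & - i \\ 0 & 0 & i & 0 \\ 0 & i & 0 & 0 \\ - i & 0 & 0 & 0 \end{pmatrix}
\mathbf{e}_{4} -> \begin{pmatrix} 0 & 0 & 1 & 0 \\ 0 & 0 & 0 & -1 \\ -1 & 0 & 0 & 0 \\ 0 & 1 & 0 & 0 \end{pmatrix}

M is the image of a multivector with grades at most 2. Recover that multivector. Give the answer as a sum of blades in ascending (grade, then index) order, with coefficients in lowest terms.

Method: the blade images are trace-orthogonal — tr(rho(e_A) rho(e_B)^-1) = 4 if A = B and 0 otherwise — and rho(e_A)^-1 = (e_A)^2 * rho(e_A) with (e_A)^2 = +1 or -1, so the coefficient of e_A in the preimage is (e_A)^2 * tr(M rho(e_A))/4.
Nonzero projections over blades of grade <= 2: e_{4}: (e_{4})^2 = -1, tr(M rho(e_{4})) = \frac{32}{3}, coefficient -\frac{8}{3}; e_{12}: (e_{12})^2 = +1, tr(M rho(e_{12})) = - \frac{4}{5}, coefficient -\frac{1}{5}. Every other blade of grade <= 2 projects to 0.
Answer: -\frac{8}{3} e_{4} - \frac{1}{5} e_{12}
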